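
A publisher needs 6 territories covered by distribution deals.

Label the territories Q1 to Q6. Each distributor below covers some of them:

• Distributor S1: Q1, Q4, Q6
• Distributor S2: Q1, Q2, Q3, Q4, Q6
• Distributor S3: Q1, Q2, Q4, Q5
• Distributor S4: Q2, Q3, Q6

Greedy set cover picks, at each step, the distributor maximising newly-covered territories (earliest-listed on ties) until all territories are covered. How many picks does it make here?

Greedy: pick S2 (covers 5 new) → pick S3 (covers 1 new). Total picks: 2.

2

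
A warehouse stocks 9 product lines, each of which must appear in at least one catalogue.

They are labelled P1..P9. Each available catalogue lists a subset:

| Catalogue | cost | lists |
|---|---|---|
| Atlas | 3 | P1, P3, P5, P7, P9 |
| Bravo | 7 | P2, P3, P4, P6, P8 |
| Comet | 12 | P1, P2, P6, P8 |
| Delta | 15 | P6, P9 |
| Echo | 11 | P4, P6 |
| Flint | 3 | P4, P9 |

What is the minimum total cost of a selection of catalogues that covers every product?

10

Atlas, Bravo together cover every product (Atlas ∪ Bravo = {P1, P2, P3, P4, P5, P6, P7, P8, P9}); total cost 3 + 7 = 10.
No covering selection has total cost below 10.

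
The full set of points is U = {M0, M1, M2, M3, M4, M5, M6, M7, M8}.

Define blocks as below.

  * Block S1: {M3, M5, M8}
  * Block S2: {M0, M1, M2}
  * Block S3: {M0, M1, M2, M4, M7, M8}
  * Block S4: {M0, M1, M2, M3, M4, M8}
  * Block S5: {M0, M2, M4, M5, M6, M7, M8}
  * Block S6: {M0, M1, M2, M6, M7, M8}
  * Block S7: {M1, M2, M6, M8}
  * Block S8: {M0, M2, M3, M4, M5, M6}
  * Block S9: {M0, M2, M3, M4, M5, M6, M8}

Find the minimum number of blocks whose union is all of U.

2

Take {S3, S8}. Their union is {M0, M1, M2, M3, M4, M5, M6, M7, M8}, which is all 9 points.
No single block has all 9 points (the largest, S5, has 7), so 2 is optimal.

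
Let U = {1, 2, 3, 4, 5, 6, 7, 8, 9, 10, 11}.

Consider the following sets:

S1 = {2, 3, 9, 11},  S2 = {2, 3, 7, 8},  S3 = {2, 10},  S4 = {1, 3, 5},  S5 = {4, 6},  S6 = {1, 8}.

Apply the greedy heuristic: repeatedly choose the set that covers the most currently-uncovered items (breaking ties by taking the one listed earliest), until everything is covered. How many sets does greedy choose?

Greedy: pick S1 (covers 4 new) → pick S2 (covers 2 new) → pick S4 (covers 2 new) → pick S5 (covers 2 new) → pick S3 (covers 1 new). Total picks: 5.

5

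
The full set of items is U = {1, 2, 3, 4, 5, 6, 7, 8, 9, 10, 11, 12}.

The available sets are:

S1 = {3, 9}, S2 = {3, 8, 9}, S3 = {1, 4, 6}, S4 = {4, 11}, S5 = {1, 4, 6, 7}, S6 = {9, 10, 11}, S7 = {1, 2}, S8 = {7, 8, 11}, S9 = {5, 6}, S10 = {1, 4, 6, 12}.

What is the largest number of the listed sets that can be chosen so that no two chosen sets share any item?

4

S2, S4, S7, S9 are pairwise disjoint (S2={3,8,9}; S4={4,11}; S7={1,2}; S9={5,6}).
Every remaining set overlaps one of these, and no 5 of the listed sets are pairwise disjoint, so 4 is the maximum.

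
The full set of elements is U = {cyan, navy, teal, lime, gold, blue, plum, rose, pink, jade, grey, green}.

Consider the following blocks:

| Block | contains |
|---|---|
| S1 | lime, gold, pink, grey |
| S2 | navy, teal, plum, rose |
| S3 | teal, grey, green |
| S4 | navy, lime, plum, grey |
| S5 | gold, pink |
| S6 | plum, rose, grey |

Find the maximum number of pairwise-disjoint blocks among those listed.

S5, S6 are pairwise disjoint (S5={gold,pink}; S6={plum,rose,grey}).
Every remaining block overlaps one of these, and no 3 of the listed blocks are pairwise disjoint, so 2 is the maximum.

2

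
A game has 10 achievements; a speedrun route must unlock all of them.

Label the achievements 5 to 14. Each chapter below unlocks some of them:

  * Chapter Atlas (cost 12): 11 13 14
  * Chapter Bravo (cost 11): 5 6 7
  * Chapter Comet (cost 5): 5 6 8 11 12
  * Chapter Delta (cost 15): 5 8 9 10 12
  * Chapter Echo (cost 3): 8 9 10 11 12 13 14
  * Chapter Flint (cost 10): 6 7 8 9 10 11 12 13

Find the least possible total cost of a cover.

14

Bravo, Echo together cover every achievement (Bravo ∪ Echo = {5, 6, 7, 8, 9, 10, 11, 12, 13, 14}); total cost 11 + 3 = 14.
The greedy pick Echo, Comet, Flint costs 18; no covering selection beats 14.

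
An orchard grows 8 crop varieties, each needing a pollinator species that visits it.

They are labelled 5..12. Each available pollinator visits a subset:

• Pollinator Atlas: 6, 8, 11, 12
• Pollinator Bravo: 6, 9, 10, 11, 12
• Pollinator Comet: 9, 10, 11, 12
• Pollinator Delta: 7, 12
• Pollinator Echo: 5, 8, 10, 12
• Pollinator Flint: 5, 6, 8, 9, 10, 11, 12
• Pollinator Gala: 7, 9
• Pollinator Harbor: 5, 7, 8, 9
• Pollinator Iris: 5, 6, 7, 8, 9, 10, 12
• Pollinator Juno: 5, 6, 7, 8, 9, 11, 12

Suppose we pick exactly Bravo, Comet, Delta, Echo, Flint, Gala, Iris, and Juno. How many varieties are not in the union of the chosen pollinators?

0

Union of Bravo, Comet, Delta, Echo, Flint, Gala, Iris, Juno = {5, 6, 7, 8, 9, 10, 11, 12} — that's every variety, so 0 are uncovered.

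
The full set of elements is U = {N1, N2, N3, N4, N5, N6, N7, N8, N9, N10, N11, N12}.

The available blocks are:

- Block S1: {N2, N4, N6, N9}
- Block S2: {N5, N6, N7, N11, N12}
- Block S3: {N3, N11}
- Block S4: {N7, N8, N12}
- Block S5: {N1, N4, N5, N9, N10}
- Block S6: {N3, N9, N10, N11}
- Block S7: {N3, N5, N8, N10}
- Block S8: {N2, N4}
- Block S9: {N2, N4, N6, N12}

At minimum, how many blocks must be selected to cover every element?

Take {S4, S5, S6, S9}. Their union is {N1, N2, N3, N4, N5, N6, N7, N8, N9, N10, N11, N12}, which is all 12 elements.
No 3 of the 9 blocks cover everything (all 84 combinations miss at least one element), so 4 is optimal.

4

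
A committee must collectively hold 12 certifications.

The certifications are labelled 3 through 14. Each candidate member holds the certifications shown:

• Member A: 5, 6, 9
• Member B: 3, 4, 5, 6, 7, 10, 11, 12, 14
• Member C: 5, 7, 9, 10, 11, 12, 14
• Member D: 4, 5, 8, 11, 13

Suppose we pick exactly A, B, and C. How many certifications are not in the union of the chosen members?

Union of A, B, C = {3, 4, 5, 6, 7, 9, 10, 11, 12, 14}.
Not covered: 8, 13 — 2 certifications.

2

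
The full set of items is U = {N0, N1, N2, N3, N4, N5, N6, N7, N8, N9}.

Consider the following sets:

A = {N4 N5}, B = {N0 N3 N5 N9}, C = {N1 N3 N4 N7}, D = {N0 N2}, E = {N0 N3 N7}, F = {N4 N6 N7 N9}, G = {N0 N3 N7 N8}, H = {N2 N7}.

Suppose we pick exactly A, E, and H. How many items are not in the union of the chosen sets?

4

Union of A, E, H = {N0, N2, N3, N4, N5, N7}.
Not covered: N1, N6, N8, N9 — 4 items.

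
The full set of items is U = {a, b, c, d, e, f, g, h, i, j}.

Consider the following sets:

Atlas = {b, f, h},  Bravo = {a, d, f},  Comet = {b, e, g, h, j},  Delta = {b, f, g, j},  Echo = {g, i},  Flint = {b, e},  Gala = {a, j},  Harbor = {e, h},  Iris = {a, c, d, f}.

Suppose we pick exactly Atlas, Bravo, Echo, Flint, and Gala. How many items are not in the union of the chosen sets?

1

Union of Atlas, Bravo, Echo, Flint, Gala = {a, b, d, e, f, g, h, i, j}.
Not covered: c — 1 item.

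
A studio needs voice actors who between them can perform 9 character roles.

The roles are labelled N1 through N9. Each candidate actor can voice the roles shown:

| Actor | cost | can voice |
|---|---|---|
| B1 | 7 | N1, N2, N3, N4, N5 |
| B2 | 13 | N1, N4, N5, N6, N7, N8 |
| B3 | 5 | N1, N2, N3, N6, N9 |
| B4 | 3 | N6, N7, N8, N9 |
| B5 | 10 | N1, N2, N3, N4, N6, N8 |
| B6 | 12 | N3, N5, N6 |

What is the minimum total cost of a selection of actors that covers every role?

10

B1, B4 together cover every role (B1 ∪ B4 = {N1, N2, N3, N4, N5, N6, N7, N8, N9}); total cost 7 + 3 = 10.
No covering selection has total cost below 10.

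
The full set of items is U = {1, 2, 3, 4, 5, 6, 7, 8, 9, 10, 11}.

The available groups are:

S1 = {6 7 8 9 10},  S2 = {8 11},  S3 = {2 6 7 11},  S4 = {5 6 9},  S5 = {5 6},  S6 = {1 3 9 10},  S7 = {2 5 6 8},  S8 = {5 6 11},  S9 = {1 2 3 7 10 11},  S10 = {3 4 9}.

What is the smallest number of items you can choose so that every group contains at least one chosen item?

3

H = {5, 9, 11} meets every group (each contains at least one member of H), and |H| = 3.
The groups S2, S5, S10 are pairwise disjoint, so any hitting set needs a separate item for each — at least 3. Hence 3 is optimal.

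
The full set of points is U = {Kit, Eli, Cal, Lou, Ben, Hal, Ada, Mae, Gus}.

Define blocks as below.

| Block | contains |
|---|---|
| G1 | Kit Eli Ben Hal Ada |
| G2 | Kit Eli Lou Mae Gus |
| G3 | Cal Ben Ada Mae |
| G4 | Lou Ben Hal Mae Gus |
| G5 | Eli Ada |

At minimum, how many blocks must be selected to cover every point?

Take {G2, G3, G4}. Their union is {Kit, Eli, Cal, Lou, Ben, Hal, Ada, Mae, Gus}, which is all 9 points.
Only G3 contains Cal, so G3 is forced; the remaining 5 points need at least 2 more blocks (each remaining block adds at most 4) — so at least 3 blocks are needed, and 3 is optimal.

3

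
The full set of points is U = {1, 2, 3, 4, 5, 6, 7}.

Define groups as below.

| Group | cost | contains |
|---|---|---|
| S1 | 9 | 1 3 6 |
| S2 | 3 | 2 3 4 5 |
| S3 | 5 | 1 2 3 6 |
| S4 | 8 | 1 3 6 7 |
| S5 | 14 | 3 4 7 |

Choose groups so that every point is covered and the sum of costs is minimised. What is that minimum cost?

S2, S4 together cover every point (S2 ∪ S4 = {1, 2, 3, 4, 5, 6, 7}); total cost 3 + 8 = 11.
The greedy pick S2, S3, S4 costs 16; no covering selection beats 11.

11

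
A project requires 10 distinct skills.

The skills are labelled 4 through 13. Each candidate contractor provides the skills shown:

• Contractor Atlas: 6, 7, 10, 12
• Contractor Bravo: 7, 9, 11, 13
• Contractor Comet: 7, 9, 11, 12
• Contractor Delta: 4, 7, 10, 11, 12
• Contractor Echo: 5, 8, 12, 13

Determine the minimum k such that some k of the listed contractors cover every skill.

4

Atlas and Comet and Delta and Echo together: Atlas ∪ Comet ∪ Delta ∪ Echo = {4, 5, 6, 7, 8, 9, 10, 11, 12, 13} — every skill is covered.
No 3 of the 5 contractors cover everything (all 10 combinations miss at least one skill), so 4 is optimal.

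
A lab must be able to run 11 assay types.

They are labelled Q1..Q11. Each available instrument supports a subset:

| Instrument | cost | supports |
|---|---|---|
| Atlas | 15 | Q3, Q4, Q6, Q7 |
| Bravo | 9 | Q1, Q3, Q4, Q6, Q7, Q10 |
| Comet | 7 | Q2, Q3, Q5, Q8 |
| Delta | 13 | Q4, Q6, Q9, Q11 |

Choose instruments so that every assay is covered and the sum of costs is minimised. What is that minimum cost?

29

Bravo, Comet, Delta together cover every assay (Bravo ∪ Comet ∪ Delta = {Q1, Q2, Q3, Q4, Q5, Q6, Q7, Q8, Q9, Q10, Q11}); total cost 9 + 7 + 13 = 29.
No covering selection has total cost below 29.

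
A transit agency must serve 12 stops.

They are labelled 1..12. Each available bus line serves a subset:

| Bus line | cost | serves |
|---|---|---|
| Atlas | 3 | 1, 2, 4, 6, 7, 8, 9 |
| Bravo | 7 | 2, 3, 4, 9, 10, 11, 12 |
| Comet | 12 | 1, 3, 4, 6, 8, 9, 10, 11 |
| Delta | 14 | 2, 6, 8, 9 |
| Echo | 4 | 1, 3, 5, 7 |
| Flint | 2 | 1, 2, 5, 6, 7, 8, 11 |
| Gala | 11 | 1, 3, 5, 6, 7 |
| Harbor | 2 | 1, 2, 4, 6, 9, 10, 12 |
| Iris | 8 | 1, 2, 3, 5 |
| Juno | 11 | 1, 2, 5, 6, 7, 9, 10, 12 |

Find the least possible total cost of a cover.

8

Echo, Flint, Harbor together cover every stop (Echo ∪ Flint ∪ Harbor = {1, 2, 3, 4, 5, 6, 7, 8, 9, 10, 11, 12}); total cost 4 + 2 + 2 = 8.
No covering selection has total cost below 8.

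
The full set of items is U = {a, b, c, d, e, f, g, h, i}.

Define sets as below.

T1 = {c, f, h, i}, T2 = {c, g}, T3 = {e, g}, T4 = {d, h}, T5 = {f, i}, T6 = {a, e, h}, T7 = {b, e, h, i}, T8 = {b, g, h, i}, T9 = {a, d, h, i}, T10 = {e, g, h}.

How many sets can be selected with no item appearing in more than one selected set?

T2, T5, T6 are pairwise disjoint (T2={c,g}; T5={f,i}; T6={a,e,h}).
Every remaining set overlaps one of these, and no 4 of the listed sets are pairwise disjoint, so 3 is the maximum.

3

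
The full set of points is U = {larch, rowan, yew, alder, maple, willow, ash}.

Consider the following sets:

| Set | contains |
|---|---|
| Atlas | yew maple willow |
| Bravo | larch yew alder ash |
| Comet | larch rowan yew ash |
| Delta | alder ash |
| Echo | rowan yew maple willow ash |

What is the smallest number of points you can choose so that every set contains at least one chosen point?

2

Take H = {yew, ash}. Each listed set contains at least one of these, so H is a hitting set of size 2.
The sets Atlas, Delta are pairwise disjoint, so any hitting set needs a separate point for each — at least 2. Hence 2 is optimal.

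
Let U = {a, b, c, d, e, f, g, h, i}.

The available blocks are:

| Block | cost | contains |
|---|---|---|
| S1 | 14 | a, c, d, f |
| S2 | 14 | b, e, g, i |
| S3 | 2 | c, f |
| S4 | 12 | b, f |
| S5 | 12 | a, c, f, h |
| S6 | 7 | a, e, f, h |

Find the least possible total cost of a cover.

35

S1, S2, S6 together cover every point (S1 ∪ S2 ∪ S6 = {a, b, c, d, e, f, g, h, i}); total cost 14 + 14 + 7 = 35.
The greedy pick S3, S6, S2, S1 costs 37; no covering selection beats 35.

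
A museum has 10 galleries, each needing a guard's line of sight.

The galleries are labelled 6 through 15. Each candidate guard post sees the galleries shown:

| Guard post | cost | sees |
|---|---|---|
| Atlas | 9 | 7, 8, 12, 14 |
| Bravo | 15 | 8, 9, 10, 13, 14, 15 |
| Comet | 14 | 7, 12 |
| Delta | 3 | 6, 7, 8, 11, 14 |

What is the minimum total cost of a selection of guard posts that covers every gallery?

Atlas, Bravo, Delta together cover every gallery (Atlas ∪ Bravo ∪ Delta = {6, 7, 8, 9, 10, 11, 12, 13, 14, 15}); total cost 9 + 15 + 3 = 27.
No covering selection has total cost below 27.

27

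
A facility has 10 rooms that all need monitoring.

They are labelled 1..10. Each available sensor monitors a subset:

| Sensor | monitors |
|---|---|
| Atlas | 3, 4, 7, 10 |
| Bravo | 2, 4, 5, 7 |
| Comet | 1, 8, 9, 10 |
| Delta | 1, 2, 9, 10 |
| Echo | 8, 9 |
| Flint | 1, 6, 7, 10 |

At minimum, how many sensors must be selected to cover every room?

4

Atlas and Bravo and Comet and Flint together: Atlas ∪ Bravo ∪ Comet ∪ Flint = {1, 2, 3, 4, 5, 6, 7, 8, 9, 10} — every room is covered.
No 3 of the 6 sensors cover everything (all 20 combinations miss at least one room), so 4 is optimal.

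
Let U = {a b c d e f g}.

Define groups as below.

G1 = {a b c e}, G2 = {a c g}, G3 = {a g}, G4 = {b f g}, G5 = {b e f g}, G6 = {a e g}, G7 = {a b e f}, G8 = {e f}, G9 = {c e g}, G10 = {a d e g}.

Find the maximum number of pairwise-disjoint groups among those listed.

G2, G8 are pairwise disjoint (G2={a,c,g}; G8={e,f}).
Every remaining group overlaps one of these, and no 3 of the listed groups are pairwise disjoint, so 2 is the maximum.

2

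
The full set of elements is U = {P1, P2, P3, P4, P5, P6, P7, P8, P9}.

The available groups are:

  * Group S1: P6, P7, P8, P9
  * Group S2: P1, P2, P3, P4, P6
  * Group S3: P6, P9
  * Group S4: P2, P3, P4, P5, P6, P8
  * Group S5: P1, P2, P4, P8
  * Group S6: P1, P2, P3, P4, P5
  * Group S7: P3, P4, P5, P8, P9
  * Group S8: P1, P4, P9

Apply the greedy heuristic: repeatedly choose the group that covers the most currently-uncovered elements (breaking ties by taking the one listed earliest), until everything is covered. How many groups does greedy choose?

3

Greedy: pick S4 (covers 6 new) → pick S1 (covers 2 new) → pick S2 (covers 1 new). Total picks: 3.
(The true minimum cover uses only 2 groups, so greedy is not optimal here.)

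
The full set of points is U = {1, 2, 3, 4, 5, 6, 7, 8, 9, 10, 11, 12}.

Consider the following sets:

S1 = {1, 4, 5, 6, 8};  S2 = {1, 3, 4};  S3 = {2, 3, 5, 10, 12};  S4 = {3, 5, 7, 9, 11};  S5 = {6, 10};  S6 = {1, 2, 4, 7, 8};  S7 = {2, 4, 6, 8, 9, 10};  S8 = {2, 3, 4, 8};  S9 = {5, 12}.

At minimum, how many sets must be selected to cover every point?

Take {S1, S3, S4}. Their union is {1, 2, 3, 4, 5, 6, 7, 8, 9, 10, 11, 12}, which is all 12 points.
Only S4 contains 11, so S4 is forced; the remaining 7 points need at least 2 more sets (each remaining set adds at most 5) — so at least 3 sets are needed, and 3 is optimal.

3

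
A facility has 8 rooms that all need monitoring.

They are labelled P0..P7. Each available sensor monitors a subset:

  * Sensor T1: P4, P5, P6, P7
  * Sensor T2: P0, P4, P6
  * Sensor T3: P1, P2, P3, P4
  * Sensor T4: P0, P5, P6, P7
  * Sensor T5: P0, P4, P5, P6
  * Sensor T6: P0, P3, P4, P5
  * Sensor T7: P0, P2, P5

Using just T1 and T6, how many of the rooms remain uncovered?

Union of T1, T6 = {P0, P3, P4, P5, P6, P7}.
Not covered: P1, P2 — 2 rooms.

2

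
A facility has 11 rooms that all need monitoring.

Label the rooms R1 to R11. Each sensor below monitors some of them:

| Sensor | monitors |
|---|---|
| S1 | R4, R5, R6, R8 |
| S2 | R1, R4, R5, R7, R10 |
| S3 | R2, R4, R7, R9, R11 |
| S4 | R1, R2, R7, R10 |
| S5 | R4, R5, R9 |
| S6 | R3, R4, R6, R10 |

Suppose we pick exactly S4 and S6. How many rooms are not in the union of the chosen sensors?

4

Union of S4, S6 = {R1, R2, R3, R4, R6, R7, R10}.
Not covered: R5, R8, R9, R11 — 4 rooms.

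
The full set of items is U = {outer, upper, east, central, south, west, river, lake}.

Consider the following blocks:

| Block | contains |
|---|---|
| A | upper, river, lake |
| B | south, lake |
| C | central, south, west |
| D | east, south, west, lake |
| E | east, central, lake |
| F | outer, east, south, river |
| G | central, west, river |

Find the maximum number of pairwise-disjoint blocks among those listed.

A, C are pairwise disjoint (A={upper,river,lake}; C={central,south,west}).
Every remaining block overlaps one of these, and no 3 of the listed blocks are pairwise disjoint, so 2 is the maximum.

2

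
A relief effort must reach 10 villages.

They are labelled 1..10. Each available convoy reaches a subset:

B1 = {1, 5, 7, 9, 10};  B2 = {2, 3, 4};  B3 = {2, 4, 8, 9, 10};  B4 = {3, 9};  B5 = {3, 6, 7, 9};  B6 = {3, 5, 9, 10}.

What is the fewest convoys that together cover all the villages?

3

Take {B1, B3, B5}. Their union is {1, 2, 3, 4, 5, 6, 7, 8, 9, 10}, which is all 10 villages.
Only B1 contains 1, so B1 is forced; the remaining 5 villages need at least 2 more convoys (each remaining convoy adds at most 3) — so at least 3 convoys are needed, and 3 is optimal.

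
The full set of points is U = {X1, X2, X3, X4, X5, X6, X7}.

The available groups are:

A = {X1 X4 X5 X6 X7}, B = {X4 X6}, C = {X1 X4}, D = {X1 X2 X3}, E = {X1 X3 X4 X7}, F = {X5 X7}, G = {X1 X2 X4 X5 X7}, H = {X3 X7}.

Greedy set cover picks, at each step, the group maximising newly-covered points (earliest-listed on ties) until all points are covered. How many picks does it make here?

Greedy: pick A (covers 5 new) → pick D (covers 2 new). Total picks: 2.

2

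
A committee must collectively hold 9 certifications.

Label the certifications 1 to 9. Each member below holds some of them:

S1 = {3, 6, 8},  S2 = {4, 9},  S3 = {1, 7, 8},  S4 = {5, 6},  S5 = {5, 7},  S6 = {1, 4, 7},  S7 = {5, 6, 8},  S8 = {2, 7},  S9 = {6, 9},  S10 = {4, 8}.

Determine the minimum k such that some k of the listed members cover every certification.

Take {S1, S6, S7, S8, S9}. Their union is {1, 2, 3, 4, 5, 6, 7, 8, 9}, which is all 9 certifications.
No 4 of the 10 members cover everything (all 210 combinations miss at least one certification), so 5 is optimal.

5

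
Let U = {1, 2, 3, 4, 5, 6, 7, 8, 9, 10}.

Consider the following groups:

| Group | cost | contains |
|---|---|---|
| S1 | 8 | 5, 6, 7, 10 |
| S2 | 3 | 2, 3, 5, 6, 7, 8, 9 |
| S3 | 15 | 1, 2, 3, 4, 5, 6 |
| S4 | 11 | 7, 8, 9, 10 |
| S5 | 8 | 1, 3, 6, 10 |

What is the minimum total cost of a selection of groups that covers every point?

26

S2, S3, S5 together cover every point (S2 ∪ S3 ∪ S5 = {1, 2, 3, 4, 5, 6, 7, 8, 9, 10}); total cost 3 + 15 + 8 = 26.
No covering selection has total cost below 26.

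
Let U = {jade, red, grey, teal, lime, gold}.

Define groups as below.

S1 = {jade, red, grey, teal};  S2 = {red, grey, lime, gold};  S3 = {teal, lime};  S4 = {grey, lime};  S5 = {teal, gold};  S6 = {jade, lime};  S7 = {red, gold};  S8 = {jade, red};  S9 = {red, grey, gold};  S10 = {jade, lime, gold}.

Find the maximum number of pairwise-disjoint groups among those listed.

3

S4, S5, S8 are pairwise disjoint (S4={grey,lime}; S5={teal,gold}; S8={jade,red}).
Every remaining group overlaps one of these, and no 4 of the listed groups are pairwise disjoint, so 3 is the maximum.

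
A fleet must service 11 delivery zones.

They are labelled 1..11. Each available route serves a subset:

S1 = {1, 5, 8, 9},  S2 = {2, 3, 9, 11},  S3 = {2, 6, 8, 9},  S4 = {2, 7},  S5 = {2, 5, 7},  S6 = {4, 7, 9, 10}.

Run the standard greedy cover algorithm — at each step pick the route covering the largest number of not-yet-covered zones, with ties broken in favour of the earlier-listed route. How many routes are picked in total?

Greedy: pick S1 (covers 4 new) → pick S2 (covers 3 new) → pick S6 (covers 3 new) → pick S3 (covers 1 new). Total picks: 4.

4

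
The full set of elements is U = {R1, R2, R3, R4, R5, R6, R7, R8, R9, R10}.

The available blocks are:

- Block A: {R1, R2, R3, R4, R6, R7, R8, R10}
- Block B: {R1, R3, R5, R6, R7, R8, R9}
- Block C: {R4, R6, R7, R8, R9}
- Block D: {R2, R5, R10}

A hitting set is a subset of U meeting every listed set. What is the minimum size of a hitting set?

Take H = {R4, R5}. Each listed block contains at least one of these, so H is a hitting set of size 2.
The blocks C, D are pairwise disjoint, so any hitting set needs a separate element for each — at least 2. Hence 2 is optimal.

2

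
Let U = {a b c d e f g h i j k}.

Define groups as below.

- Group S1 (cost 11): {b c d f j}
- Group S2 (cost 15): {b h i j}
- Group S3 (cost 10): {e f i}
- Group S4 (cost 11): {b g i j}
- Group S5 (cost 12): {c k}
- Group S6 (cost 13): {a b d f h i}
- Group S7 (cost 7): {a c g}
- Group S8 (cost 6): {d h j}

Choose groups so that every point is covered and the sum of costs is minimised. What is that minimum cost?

46

S3, S4, S5, S7, S8 together cover every point (S3 ∪ S4 ∪ S5 ∪ S7 ∪ S8 = {a, b, c, d, e, f, g, h, i, j, k}); total cost 10 + 11 + 12 + 7 + 6 = 46.
No covering selection has total cost below 46.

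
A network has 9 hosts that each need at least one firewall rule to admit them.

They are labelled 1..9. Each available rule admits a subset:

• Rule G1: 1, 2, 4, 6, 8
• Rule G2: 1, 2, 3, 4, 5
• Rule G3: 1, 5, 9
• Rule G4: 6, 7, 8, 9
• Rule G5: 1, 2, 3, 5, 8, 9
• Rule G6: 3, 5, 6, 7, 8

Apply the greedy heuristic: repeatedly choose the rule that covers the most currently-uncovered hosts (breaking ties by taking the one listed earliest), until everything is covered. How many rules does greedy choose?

Greedy: pick G5 (covers 6 new) → pick G1 (covers 2 new) → pick G4 (covers 1 new). Total picks: 3.
(The true minimum cover uses only 2 rules, so greedy is not optimal here.)

3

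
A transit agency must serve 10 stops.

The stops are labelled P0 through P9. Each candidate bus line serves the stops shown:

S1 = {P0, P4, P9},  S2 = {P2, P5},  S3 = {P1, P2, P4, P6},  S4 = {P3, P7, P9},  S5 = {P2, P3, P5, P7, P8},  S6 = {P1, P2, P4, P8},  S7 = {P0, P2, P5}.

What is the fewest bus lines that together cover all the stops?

3

Take {S1, S3, S5}. Their union is {P0, P1, P2, P3, P4, P5, P6, P7, P8, P9}, which is all 10 stops.
Only S3 contains P6, so S3 is forced; the remaining 6 stops need at least 2 more bus lines (each remaining bus line adds at most 4) — so at least 3 bus lines are needed, and 3 is optimal.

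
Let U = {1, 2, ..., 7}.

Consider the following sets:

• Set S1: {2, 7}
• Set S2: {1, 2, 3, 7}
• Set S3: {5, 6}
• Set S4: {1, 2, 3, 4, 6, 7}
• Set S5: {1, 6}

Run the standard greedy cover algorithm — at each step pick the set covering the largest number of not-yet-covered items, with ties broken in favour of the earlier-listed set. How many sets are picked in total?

2

Greedy: pick S4 (covers 6 new) → pick S3 (covers 1 new). Total picks: 2.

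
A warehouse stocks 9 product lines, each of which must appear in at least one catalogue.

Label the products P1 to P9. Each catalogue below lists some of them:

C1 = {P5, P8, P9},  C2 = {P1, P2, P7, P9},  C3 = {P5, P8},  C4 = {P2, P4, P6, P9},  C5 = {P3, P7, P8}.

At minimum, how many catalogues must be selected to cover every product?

4

Take {C2, C3, C4, C5}. Their union is {P1, P2, P3, P4, P5, P6, P7, P8, P9}, which is all 9 products.
Only C2 contains P1, so C2 is forced; the remaining 5 products need at least 3 more catalogues (each remaining catalogue adds at most 2) — so at least 4 catalogues are needed, and 4 is optimal.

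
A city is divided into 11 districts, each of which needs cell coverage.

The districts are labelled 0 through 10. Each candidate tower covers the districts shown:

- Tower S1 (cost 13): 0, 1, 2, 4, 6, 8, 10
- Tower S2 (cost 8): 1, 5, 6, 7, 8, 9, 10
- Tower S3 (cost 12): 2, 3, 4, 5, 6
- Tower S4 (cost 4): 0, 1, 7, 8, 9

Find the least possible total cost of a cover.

24

S2, S3, S4 together cover every district (S2 ∪ S3 ∪ S4 = {0, 1, 2, 3, 4, 5, 6, 7, 8, 9, 10}); total cost 8 + 12 + 4 = 24.
No covering selection has total cost below 24.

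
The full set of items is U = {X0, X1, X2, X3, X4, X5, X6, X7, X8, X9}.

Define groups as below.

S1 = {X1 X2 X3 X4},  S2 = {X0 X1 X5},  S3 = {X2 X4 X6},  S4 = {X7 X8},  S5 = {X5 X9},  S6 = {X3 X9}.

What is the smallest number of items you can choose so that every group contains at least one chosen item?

The 4 items {X2, X3, X5, X7} hit every group.
The groups S2, S3, S4, S6 are pairwise disjoint, so any hitting set needs a separate item for each — at least 4. Hence 4 is optimal.

4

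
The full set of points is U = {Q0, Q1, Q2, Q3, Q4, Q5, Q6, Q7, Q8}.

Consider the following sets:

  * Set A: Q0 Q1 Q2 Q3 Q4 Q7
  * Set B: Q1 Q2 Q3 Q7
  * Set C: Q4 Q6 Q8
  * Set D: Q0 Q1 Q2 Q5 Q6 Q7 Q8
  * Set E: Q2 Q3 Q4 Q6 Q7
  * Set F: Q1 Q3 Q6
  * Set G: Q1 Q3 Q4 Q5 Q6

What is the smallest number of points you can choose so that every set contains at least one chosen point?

Take H = {Q1, Q6}. Each listed set contains at least one of these, so H is a hitting set of size 2.
The sets B, C are pairwise disjoint, so any hitting set needs a separate point for each — at least 2. Hence 2 is optimal.

2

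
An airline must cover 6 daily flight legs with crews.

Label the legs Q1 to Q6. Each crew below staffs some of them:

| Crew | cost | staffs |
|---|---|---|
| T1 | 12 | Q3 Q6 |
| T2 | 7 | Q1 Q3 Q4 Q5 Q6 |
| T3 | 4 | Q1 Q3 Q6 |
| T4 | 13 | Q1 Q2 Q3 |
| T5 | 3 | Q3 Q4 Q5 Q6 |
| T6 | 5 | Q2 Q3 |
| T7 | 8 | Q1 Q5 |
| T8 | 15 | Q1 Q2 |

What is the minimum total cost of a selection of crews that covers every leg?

12

T2, T6 together cover every leg (T2 ∪ T6 = {Q1, Q2, Q3, Q4, Q5, Q6}); total cost 7 + 5 = 12.
No covering selection has total cost below 12.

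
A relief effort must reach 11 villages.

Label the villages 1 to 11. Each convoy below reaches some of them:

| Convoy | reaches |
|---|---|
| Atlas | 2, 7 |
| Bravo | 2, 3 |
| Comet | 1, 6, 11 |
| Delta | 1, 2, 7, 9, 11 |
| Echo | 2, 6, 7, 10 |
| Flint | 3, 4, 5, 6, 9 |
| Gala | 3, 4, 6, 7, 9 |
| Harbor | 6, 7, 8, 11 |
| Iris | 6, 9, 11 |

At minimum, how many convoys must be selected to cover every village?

4

Delta and Echo and Flint and Harbor together: Delta ∪ Echo ∪ Flint ∪ Harbor = {1, 2, 3, 4, 5, 6, 7, 8, 9, 10, 11} — every village is covered.
No 3 of the 9 convoys cover everything (all 84 combinations miss at least one village), so 4 is optimal.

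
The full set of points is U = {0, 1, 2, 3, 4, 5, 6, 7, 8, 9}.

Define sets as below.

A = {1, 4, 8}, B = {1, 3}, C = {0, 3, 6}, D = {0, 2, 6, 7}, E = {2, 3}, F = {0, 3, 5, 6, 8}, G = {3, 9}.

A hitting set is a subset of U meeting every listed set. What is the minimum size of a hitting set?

3

H = {1, 3, 7} meets every set (each contains at least one member of H), and |H| = 3.
The sets A, D, G are pairwise disjoint, so any hitting set needs a separate point for each — at least 3. Hence 3 is optimal.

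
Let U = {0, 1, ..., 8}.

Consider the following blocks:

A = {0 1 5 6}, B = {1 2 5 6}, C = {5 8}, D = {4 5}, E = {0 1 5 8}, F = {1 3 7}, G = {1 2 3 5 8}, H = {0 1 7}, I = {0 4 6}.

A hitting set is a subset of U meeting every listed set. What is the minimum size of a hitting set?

T = {0, 3, 5} meets every block (each contains at least one member of T), and |T| = 3.
The blocks C, F, I are pairwise disjoint, so any hitting set needs a separate point for each — at least 3. Hence 3 is optimal.

3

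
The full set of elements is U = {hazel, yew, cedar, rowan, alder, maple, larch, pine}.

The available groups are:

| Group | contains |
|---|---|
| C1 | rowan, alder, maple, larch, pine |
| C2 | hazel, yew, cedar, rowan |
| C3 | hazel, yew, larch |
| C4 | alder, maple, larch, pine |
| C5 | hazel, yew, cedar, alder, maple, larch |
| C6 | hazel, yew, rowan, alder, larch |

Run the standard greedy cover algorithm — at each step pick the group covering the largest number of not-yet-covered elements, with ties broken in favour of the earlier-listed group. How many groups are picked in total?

2

Greedy: pick C5 (covers 6 new) → pick C1 (covers 2 new). Total picks: 2.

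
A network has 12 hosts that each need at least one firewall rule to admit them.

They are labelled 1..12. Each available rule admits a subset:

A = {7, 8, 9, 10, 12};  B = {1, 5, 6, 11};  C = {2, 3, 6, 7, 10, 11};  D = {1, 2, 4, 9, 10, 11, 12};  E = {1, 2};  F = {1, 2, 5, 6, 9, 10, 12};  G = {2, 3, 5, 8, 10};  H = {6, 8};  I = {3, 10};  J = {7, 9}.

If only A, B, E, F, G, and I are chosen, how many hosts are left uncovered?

Union of A, B, E, F, G, I = {1, 2, 3, 5, 6, 7, 8, 9, 10, 11, 12}.
Not covered: 4 — 1 host.

1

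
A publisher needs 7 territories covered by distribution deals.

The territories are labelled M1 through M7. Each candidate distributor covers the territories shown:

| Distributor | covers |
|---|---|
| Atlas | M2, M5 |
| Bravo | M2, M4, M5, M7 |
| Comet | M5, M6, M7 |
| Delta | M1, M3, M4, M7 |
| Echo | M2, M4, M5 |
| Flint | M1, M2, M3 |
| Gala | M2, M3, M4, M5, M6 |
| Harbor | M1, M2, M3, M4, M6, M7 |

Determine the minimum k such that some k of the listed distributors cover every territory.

2

Comet and Harbor together: Comet ∪ Harbor = {M1, M2, M3, M4, M5, M6, M7} — every territory is covered.
No single distributor has all 7 territories (the largest, Harbor, has 6), so 2 is optimal.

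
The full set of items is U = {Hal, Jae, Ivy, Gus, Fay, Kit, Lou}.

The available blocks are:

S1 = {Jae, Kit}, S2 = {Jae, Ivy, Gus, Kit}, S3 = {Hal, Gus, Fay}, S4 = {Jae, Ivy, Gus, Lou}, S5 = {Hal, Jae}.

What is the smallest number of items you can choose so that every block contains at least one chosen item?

Take H = {Hal, Jae}. Each listed block contains at least one of these, so H is a hitting set of size 2.
The blocks S1, S3 are pairwise disjoint, so any hitting set needs a separate item for each — at least 2. Hence 2 is optimal.

2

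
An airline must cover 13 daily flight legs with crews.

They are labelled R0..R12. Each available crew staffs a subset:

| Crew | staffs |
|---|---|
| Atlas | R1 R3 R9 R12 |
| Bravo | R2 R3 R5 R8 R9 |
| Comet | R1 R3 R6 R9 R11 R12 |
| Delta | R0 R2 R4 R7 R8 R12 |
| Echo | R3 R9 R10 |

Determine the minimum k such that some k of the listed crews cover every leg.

4

Bravo and Comet and Delta and Echo together: Bravo ∪ Comet ∪ Delta ∪ Echo = {R0, R1, R2, R3, R4, R5, R6, R7, R8, R9, R10, R11, R12} — every leg is covered.
No 3 of the 5 crews cover everything (all 10 combinations miss at least one leg), so 4 is optimal.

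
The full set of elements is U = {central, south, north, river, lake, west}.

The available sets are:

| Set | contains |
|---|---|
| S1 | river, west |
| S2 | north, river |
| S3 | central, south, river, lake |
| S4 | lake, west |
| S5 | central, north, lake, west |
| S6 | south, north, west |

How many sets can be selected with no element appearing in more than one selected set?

2

S2, S4 are pairwise disjoint (S2={north,river}; S4={lake,west}).
Every remaining set overlaps one of these, and no 3 of the listed sets are pairwise disjoint, so 2 is the maximum.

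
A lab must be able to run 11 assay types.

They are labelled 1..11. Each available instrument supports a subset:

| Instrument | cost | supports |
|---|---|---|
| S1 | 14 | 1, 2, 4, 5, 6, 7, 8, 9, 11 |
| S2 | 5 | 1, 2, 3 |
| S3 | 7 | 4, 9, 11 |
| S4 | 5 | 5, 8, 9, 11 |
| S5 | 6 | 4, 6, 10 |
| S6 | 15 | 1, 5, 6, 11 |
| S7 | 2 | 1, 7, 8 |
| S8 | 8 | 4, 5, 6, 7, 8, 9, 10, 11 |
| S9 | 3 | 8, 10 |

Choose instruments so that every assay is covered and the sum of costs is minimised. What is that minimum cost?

13

S2, S8 together cover every assay (S2 ∪ S8 = {1, 2, 3, 4, 5, 6, 7, 8, 9, 10, 11}); total cost 5 + 8 = 13.
The greedy pick S7, S8, S2 costs 15; no covering selection beats 13.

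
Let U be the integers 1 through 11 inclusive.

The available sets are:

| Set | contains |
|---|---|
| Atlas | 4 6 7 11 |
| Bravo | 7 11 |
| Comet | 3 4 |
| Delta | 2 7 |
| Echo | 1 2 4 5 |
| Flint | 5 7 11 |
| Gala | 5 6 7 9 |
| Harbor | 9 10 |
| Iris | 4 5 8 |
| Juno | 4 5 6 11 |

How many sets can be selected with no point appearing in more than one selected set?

3

Bravo, Harbor, Iris are pairwise disjoint (Bravo={7,11}; Harbor={9,10}; Iris={4,5,8}).
Every remaining set overlaps one of these, and no 4 of the listed sets are pairwise disjoint, so 3 is the maximum.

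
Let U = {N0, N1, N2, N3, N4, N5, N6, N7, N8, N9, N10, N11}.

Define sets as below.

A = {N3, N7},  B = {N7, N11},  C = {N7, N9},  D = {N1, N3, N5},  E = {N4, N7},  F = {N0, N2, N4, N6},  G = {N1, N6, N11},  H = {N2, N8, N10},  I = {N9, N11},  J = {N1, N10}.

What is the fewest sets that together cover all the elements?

5

A and D and F and H and I together: A ∪ D ∪ F ∪ H ∪ I = {N0, N1, N2, N3, N4, N5, N6, N7, N8, N9, N10, N11} — every element is covered.
No 4 of the 10 sets cover everything (all 210 combinations miss at least one element), so 5 is optimal.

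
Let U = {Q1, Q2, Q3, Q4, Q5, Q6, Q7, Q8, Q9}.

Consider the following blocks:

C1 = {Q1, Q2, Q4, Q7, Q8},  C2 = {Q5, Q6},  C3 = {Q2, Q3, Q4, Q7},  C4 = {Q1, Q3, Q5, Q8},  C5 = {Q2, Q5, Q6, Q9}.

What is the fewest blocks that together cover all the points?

3

C1 and C4 and C5 together: C1 ∪ C4 ∪ C5 = {Q1, Q2, Q3, Q4, Q5, Q6, Q7, Q8, Q9} — every point is covered.
Only C5 contains Q9, so C5 is forced; the remaining 5 points need at least 2 more blocks (each remaining block adds at most 4) — so at least 3 blocks are needed, and 3 is optimal.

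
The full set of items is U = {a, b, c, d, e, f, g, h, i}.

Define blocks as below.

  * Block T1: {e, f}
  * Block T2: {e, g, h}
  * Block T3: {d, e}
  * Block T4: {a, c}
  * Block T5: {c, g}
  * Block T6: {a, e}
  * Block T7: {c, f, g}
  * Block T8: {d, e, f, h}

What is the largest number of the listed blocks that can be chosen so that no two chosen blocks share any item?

T1, T4 are pairwise disjoint (T1={e,f}; T4={a,c}).
Every remaining block overlaps one of these, and no 3 of the listed blocks are pairwise disjoint, so 2 is the maximum.

2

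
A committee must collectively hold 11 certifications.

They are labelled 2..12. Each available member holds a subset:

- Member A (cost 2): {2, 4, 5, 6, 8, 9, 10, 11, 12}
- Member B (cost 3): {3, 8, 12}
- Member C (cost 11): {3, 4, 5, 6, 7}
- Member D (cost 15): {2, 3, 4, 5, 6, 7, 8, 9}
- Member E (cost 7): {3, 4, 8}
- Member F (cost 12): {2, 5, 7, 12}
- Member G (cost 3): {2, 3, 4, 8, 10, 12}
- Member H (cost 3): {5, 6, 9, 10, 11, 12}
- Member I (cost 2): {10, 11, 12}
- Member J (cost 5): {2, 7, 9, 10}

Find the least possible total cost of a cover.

10

A, B, J together cover every certification (A ∪ B ∪ J = {2, 3, 4, 5, 6, 7, 8, 9, 10, 11, 12}); total cost 2 + 3 + 5 = 10.
No covering selection has total cost below 10.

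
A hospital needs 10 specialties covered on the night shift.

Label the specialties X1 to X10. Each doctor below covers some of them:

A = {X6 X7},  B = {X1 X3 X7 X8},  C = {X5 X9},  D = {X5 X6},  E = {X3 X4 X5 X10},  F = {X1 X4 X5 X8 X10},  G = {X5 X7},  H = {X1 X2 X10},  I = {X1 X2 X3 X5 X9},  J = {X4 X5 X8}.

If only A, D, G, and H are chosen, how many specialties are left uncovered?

Union of A, D, G, H = {X1, X2, X5, X6, X7, X10}.
Not covered: X3, X4, X8, X9 — 4 specialties.

4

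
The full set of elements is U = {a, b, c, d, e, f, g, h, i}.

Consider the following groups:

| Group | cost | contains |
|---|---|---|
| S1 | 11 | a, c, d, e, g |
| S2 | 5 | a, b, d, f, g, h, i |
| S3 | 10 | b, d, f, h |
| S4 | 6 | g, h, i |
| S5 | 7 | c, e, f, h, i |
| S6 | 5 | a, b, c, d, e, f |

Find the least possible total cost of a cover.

S2, S6 together cover every element (S2 ∪ S6 = {a, b, c, d, e, f, g, h, i}); total cost 5 + 5 = 10.
No covering selection has total cost below 10.

10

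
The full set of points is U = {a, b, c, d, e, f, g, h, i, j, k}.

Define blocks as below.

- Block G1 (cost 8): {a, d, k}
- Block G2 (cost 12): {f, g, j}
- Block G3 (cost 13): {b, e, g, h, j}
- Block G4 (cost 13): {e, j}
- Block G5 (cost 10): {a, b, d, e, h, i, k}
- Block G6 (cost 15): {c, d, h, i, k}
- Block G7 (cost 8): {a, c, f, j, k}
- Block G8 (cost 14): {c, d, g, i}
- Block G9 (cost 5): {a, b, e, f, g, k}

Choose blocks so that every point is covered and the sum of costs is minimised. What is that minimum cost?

23

G5, G7, G9 together cover every point (G5 ∪ G7 ∪ G9 = {a, b, c, d, e, f, g, h, i, j, k}); total cost 10 + 8 + 5 = 23.
No covering selection has total cost below 23.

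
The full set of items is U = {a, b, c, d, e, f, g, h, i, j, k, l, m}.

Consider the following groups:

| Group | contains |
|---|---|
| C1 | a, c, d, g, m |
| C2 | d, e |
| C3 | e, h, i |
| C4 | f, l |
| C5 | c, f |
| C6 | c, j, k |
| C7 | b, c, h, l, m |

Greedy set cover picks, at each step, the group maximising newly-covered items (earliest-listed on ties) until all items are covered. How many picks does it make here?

Greedy: pick C1 (covers 5 new) → pick C3 (covers 3 new) → pick C4 (covers 2 new) → pick C6 (covers 2 new) → pick C7 (covers 1 new). Total picks: 5.

5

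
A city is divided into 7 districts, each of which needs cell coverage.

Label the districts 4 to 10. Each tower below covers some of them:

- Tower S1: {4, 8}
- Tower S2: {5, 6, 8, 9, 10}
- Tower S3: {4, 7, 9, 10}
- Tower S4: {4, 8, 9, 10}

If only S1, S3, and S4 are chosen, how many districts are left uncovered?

2

Union of S1, S3, S4 = {4, 7, 8, 9, 10}.
Not covered: 5, 6 — 2 districts.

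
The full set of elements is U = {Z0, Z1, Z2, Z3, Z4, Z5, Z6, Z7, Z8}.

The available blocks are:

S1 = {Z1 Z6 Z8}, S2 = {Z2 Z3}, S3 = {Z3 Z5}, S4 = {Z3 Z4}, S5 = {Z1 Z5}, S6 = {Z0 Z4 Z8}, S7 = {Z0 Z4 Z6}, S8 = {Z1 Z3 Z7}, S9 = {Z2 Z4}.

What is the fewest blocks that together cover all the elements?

5

S1, S3, S6, S8, and S9 cover everything between them: the union {Z0, Z1, Z2, Z3, Z4, Z5, Z6, Z7, Z8} is all of U.
No 4 of the 9 blocks cover everything (all 126 combinations miss at least one element), so 5 is optimal.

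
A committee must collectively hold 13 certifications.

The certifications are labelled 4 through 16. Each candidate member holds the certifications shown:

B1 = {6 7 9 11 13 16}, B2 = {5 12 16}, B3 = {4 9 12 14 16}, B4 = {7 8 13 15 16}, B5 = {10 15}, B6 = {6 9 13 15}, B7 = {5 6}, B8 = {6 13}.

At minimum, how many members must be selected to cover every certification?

B1 and B3 and B4 and B5 and B7 together: B1 ∪ B3 ∪ B4 ∪ B5 ∪ B7 = {4, 5, 6, 7, 8, 9, 10, 11, 12, 13, 14, 15, 16} — every certification is covered.
No 4 of the 8 members cover everything (all 70 combinations miss at least one certification), so 5 is optimal.

5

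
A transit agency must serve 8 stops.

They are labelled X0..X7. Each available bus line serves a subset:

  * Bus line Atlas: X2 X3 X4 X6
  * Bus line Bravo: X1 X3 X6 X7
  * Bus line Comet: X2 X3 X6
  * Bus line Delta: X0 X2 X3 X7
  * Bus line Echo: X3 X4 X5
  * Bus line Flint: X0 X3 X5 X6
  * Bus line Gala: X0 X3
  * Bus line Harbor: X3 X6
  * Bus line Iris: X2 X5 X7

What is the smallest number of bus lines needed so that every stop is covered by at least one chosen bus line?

Atlas and Bravo and Flint together: Atlas ∪ Bravo ∪ Flint = {X0, X1, X2, X3, X4, X5, X6, X7} — every stop is covered.
Only Bravo contains X1, so Bravo is forced; the remaining 4 stops need at least 2 more bus lines (each remaining bus line adds at most 2) — so at least 3 bus lines are needed, and 3 is optimal.

3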